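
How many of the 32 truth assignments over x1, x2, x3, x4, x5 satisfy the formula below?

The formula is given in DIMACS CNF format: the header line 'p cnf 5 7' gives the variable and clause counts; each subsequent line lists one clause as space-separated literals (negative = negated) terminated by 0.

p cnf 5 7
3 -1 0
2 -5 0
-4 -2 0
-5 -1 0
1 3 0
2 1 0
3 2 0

5

There are 2^5 = 32 truth assignments over (x1, x2, x3, x4, x5).
Split on x5. With x5 = True, the clauses containing x5 are satisfied and ¬x5 drops from the rest; 1 of the 2^4 = 16 assignments to the other variables satisfy what remains.
With x5 = False, by the same count on the reduced clause set, 4 assignments work.
Total: 1 + 4 = 5.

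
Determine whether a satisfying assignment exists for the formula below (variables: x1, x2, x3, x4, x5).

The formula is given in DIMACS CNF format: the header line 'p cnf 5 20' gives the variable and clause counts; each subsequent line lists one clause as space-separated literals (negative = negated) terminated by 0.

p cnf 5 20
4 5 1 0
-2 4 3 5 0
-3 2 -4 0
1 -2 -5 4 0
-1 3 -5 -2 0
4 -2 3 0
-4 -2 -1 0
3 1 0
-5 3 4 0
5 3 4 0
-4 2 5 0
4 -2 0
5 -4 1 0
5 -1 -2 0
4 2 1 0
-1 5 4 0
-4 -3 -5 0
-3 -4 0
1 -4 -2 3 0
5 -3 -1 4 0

Satisfiable

Branch on x3: set x3 = True.
Unit clause (¬x4) forces x4 = False.
Unit clause (¬x2) forces x2 = False.
Unit clause (x1) forces x1 = True.
Unit clause (x5) forces x5 = True.
All clauses are satisfied.
A satisfying assignment: x1: True,  x2: False,  x3: True,  x4: False,  x5: True.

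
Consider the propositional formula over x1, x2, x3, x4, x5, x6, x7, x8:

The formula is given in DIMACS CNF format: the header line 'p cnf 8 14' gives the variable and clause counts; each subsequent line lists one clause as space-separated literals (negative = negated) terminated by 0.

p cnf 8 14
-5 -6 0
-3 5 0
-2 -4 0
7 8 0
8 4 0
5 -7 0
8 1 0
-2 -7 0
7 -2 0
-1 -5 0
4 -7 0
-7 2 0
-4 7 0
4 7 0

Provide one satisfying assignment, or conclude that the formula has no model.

UNSATISFIABLE

Try x5 = False.
(¬x3) alone gives x3 = False.
(¬x7) alone gives x7 = False.
(x8) alone gives x8 = True.
(¬x2) alone gives x2 = False.
(¬x4) alone gives x4 = False.
That conflicts with the unit clause (x4).
Backtrack on x5: now try x5 = True.
(¬x6) alone gives x6 = False.
(¬x1) alone gives x1 = False.
(x8) alone gives x8 = True.
Try x2 = False.
(¬x7) alone gives x7 = False.
(¬x4) alone gives x4 = False.
That conflicts with the unit clause (x4).
Backtrack on x2: now try x2 = True.
(¬x4) alone gives x4 = False.
(¬x7) alone gives x7 = False.
That conflicts with the unit clause (x7).
Both values of x2 lead to a conflict.
Both values of x5 lead to a conflict.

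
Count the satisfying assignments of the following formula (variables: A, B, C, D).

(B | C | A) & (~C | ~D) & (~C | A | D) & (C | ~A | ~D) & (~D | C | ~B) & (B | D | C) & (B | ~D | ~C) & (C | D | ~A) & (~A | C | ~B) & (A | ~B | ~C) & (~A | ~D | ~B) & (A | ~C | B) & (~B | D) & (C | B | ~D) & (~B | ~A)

1

There are 2^4 = 16 truth assignments over (A, B, C, D).
Split on C. With C = 1, the clauses containing C are satisfied and ~C drops from the rest; 1 of the 2^3 = 8 assignments to the other variables satisfy what remains.
With C = 0, by the same count on the reduced clause set, 0 assignments work.
Total: 1 + 0 = 1.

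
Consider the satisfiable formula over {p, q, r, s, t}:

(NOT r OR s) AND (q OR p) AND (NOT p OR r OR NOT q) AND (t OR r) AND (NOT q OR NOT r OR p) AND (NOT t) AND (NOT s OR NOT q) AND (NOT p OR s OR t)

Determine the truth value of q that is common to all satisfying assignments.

Suppose q = true.
From the singleton clause (NOT t), t = false.
From the singleton clause (r), r = true.
From the singleton clause (s), s = true.
That conflicts with the unit clause (NOT s).
So every satisfying assignment has q = False.

False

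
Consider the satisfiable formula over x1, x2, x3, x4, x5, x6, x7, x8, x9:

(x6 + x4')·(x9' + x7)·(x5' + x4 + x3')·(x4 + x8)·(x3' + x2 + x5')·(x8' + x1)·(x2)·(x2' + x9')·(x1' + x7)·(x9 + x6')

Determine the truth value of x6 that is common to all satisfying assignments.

False

Suppose x6 = 1.
The clause (x2) is unit, so x2 = 1.
The clause (x9') is unit, so x9 = 0.
But (x9) is also a unit clause — contradiction.
So every satisfying assignment has x6 = False.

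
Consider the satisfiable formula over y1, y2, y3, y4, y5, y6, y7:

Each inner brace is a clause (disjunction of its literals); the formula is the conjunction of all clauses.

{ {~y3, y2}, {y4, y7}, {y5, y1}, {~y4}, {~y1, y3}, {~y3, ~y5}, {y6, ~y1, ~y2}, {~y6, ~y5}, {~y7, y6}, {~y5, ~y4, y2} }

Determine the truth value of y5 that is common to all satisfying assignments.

False

Suppose y5 = 1.
From the singleton clause (~y4), y4 = 0.
From the singleton clause (y7), y7 = 1.
From the singleton clause (~y3), y3 = 0.
From the singleton clause (~y1), y1 = 0.
From the singleton clause (~y6), y6 = 0.
That conflicts with the unit clause (y6).
So every satisfying assignment has y5 = False.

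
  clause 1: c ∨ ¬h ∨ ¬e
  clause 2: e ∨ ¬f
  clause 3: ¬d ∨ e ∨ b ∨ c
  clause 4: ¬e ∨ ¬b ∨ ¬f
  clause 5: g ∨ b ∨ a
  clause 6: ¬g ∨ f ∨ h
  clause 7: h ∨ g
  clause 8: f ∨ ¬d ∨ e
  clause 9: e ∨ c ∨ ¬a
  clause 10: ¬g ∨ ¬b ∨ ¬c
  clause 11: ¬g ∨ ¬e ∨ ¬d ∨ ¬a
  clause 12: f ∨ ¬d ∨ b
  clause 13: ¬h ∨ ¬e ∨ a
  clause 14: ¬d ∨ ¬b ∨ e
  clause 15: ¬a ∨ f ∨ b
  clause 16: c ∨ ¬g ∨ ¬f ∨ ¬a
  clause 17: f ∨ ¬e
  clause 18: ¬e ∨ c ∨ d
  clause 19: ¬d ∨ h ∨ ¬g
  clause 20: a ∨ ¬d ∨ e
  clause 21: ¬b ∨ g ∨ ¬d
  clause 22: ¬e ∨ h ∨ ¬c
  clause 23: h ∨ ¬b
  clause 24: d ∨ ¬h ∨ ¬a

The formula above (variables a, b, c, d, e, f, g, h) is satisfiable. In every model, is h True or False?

True

Suppose h = False.
(g) alone gives g = True.
(f) alone gives f = True.
(e) alone gives e = True.
(¬b) alone gives b = False.
(¬d) alone gives d = False.
(c) alone gives c = True.
But (¬c) is also a unit clause — contradiction.
So every satisfying assignment has h = True.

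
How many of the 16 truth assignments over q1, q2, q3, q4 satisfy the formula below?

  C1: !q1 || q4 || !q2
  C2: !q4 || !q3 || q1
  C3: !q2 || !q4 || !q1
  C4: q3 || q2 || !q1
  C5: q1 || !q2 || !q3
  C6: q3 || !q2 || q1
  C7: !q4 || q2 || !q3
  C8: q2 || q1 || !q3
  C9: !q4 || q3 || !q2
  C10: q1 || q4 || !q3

3

There are 2^4 = 16 truth assignments over (q1, q2, q3, q4).
Split on q3. With q3 = true, the clauses containing q3 are satisfied and !q3 drops from the rest; 1 of the 2^3 = 8 assignments to the other variables satisfy what remains.
With q3 = false, by the same count on the reduced clause set, 2 assignments work.
(One model: q1=F, q2=F, q3=F, q4=F.)
Total: 1 + 2 = 3.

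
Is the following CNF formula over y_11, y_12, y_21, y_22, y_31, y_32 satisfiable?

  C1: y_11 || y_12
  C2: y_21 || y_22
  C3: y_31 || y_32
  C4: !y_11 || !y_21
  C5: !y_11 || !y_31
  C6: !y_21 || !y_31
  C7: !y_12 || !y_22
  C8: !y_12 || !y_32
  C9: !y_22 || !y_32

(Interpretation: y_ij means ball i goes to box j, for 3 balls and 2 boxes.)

No, unsatisfiable

Case y_11 = true:
From the singleton clause (!y_21), y_21 = false.
From the singleton clause (y_22), y_22 = true.
From the singleton clause (!y_31), y_31 = false.
From the singleton clause (y_32), y_32 = true.
Now (!y_32) is unsatisfied and unit — conflict.
That branch fails; take y_11 = false instead.
From the singleton clause (y_12), y_12 = true.
From the singleton clause (!y_22), y_22 = false.
From the singleton clause (y_21), y_21 = true.
From the singleton clause (!y_31), y_31 = false.
From the singleton clause (y_32), y_32 = true.
Now (!y_32) is unsatisfied and unit — conflict.
Neither y_11 = true nor y_11 = false works.
No assignment satisfies every clause.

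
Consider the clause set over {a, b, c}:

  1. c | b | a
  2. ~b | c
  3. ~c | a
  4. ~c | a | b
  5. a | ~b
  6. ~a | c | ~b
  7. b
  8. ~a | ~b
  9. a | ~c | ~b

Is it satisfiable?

Unsatisfiable

The clause (b) is unit, so b = 1.
The clause (c) is unit, so c = 1.
The clause (a) is unit, so a = 1.
But (~a) is also a unit clause — contradiction.
No assignment satisfies every clause.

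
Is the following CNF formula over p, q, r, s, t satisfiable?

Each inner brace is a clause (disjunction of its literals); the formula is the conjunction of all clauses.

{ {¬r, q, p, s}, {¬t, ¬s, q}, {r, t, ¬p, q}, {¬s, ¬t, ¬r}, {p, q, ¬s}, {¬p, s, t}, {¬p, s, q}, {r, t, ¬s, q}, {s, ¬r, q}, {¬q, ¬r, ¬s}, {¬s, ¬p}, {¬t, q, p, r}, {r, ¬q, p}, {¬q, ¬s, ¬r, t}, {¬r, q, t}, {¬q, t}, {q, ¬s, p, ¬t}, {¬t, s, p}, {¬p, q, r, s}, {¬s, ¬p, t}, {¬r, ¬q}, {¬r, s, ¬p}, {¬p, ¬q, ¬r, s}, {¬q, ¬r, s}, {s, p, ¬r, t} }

Yes

Try s = False.
Try p = True.
From the singleton clause (t), t = True.
From the singleton clause (q), q = True.
From the singleton clause (¬r), r = False.
Every clause now holds.
A satisfying assignment: p=True; q=True; r=False; s=False; t=True.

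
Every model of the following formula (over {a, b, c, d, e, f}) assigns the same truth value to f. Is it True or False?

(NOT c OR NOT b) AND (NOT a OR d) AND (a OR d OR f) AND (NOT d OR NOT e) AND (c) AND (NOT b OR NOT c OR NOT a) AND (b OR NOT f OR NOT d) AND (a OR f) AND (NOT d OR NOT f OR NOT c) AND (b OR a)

False

Suppose f = true.
From the singleton clause (c), c = true.
From the singleton clause (NOT b), b = false.
From the singleton clause (NOT d), d = false.
From the singleton clause (NOT a), a = false.
Now (a) is unsatisfied and unit — conflict.
So every satisfying assignment has f = False.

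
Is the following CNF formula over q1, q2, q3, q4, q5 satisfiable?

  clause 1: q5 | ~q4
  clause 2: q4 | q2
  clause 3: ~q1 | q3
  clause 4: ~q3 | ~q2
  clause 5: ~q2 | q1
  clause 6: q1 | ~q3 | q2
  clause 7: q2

No

The clause (q2) is unit, so q2 = 1.
The clause (~q3) is unit, so q3 = 0.
The clause (~q1) is unit, so q1 = 0.
Now (q1) is unsatisfied and unit — conflict.
No assignment satisfies every clause.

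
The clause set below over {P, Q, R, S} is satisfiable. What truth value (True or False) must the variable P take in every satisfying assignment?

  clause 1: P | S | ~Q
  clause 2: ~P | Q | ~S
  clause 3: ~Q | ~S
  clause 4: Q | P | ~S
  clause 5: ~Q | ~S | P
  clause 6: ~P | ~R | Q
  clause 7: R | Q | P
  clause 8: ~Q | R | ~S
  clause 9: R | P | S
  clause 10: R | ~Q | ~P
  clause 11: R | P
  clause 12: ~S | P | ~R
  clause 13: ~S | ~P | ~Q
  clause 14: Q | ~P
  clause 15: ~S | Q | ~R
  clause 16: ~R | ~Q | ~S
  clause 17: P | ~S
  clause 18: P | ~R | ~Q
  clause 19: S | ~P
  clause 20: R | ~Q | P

False

Suppose P = 1.
The clause (Q) is unit, so Q = 1.
The clause (~S) is unit, so S = 0.
But (S) is also a unit clause — contradiction.
So every satisfying assignment has P = False.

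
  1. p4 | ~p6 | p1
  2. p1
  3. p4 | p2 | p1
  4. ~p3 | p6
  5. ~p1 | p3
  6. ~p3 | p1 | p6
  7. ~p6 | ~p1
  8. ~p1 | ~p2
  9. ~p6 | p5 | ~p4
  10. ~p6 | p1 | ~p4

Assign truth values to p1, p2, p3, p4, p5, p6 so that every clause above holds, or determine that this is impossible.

UNSATISFIABLE

From the singleton clause (p1), p1 = 1.
From the singleton clause (p3), p3 = 1.
From the singleton clause (p6), p6 = 1.
That conflicts with the unit clause (~p6).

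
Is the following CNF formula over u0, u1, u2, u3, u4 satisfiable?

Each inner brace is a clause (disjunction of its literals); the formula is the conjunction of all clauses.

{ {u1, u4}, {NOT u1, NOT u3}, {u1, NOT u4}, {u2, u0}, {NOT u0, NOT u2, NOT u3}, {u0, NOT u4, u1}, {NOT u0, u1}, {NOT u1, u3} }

Branch on u1: set u1 = true.
From the singleton clause (NOT u3), u3 = false.
Now (u3) is unsatisfied and unit — conflict.
Undo u1 and try u1 = false.
From the singleton clause (u4), u4 = true.
Now (NOT u4) is unsatisfied and unit — conflict.
Neither u1 = true nor u1 = false works.
No assignment satisfies every clause.

No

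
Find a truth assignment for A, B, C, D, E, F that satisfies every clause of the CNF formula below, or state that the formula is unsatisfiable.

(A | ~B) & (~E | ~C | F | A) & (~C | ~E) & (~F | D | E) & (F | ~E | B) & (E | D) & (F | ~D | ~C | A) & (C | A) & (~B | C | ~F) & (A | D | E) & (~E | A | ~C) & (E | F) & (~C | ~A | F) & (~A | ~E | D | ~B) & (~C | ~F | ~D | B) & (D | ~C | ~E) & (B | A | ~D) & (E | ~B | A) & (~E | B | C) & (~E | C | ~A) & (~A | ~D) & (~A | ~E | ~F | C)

UNSATISFIABLE

Suppose A = 1.
The clause (~D) is unit, so D = 0.
The clause (E) is unit, so E = 1.
The clause (~C) is unit, so C = 0.
That conflicts with the unit clause (C).
So A must be the other value — set A = 0.
The clause (~B) is unit, so B = 0.
The clause (C) is unit, so C = 1.
The clause (~E) is unit, so E = 0.
The clause (D) is unit, so D = 1.
That conflicts with the unit clause (~D).
Either choice for A ends in contradiction.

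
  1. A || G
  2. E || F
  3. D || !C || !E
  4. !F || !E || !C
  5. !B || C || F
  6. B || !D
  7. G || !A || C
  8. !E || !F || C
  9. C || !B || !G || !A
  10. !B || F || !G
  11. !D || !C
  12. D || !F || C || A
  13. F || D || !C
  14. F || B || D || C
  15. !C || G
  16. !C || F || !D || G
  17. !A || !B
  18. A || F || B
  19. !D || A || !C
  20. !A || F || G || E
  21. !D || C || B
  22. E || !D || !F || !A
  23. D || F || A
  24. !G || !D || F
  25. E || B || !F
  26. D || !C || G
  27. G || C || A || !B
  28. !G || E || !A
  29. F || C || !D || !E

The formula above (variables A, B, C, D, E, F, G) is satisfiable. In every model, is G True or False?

Suppose G = false.
From the singleton clause (A), A = true.
From the singleton clause (C), C = true.
But (!C) is also a unit clause — contradiction.
So every satisfying assignment has G = True.

True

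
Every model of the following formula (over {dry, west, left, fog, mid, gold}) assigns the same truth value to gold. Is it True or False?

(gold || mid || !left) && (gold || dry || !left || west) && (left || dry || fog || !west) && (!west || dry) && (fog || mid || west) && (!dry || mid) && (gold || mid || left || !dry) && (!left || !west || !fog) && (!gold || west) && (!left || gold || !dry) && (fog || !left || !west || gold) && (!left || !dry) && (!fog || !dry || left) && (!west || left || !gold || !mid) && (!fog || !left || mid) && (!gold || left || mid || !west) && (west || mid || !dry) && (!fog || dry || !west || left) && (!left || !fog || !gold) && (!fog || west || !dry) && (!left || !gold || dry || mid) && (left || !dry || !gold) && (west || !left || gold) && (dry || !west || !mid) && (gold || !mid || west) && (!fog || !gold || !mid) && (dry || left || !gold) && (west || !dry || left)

Suppose gold = true.
(west) alone gives west = true.
(dry) alone gives dry = true.
(mid) alone gives mid = true.
(!left) alone gives left = false.
But (left) is also a unit clause — contradiction.
So every satisfying assignment has gold = False.

False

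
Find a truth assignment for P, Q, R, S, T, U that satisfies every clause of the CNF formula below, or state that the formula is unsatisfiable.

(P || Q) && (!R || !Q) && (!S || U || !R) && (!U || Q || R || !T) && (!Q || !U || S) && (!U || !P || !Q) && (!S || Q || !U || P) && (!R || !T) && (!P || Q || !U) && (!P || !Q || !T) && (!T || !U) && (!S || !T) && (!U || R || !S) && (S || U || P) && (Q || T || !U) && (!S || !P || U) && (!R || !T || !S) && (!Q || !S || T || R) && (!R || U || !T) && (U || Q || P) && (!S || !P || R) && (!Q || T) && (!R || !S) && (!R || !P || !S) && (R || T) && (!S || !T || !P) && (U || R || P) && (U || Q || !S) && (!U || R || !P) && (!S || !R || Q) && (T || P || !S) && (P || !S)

P: true; Q: false; R: false; S: false; T: true; U: false

Suppose P = true.
Suppose R = false.
Unit clause (!S) forces S = false.
Unit clause (T) forces T = true.
Unit clause (!Q) forces Q = false.
Unit clause (!U) forces U = false.
Every clause now holds.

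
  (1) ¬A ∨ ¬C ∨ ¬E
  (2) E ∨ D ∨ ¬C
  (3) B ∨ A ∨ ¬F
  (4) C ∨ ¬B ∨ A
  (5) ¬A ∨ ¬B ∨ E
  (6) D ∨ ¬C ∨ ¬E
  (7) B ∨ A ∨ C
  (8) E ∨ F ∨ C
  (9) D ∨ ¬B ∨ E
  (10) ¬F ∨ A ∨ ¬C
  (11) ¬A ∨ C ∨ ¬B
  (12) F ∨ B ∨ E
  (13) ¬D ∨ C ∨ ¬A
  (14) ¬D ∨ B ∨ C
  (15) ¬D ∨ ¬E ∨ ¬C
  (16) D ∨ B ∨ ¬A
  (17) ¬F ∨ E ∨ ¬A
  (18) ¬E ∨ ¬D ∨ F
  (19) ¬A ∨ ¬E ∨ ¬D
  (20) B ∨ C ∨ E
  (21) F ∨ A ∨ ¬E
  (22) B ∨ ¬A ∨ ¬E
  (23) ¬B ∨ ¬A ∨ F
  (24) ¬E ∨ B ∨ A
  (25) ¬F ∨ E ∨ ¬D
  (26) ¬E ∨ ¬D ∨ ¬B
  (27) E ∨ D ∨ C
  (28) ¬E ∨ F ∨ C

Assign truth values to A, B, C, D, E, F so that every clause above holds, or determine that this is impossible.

Suppose A = False.
Suppose B = True.
(C) alone gives C = True.
(¬F) alone gives F = False.
(¬E) alone gives E = False.
(D) alone gives D = True.
This assignment satisfies each clause.

A ↦ False, B ↦ True, C ↦ True, D ↦ True, E ↦ False, F ↦ False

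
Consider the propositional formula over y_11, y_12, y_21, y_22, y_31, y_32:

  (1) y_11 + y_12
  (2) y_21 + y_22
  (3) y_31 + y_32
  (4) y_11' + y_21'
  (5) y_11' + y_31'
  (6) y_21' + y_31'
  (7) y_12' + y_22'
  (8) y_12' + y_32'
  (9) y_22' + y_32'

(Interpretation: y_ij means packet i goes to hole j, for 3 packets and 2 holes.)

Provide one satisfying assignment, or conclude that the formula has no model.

UNSATISFIABLE

Branch on y_11: set y_11 = 1.
(y_21') alone gives y_21 = 0.
(y_22) alone gives y_22 = 1.
(y_31') alone gives y_31 = 0.
(y_32) alone gives y_32 = 1.
That conflicts with the unit clause (y_32').
That branch fails; take y_11 = 0 instead.
(y_12) alone gives y_12 = 1.
(y_22') alone gives y_22 = 0.
(y_21) alone gives y_21 = 1.
(y_31') alone gives y_31 = 0.
(y_32) alone gives y_32 = 1.
That conflicts with the unit clause (y_32').
Both values of y_11 lead to a conflict.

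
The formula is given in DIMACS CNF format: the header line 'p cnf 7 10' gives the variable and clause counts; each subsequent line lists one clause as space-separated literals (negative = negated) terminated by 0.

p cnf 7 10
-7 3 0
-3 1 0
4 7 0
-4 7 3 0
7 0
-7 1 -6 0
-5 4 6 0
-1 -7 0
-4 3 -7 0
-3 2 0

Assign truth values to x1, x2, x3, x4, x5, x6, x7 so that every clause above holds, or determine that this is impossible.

From the singleton clause (x7), x7 = True.
From the singleton clause (x3), x3 = True.
From the singleton clause (x1), x1 = True.
Now (¬x1) is unsatisfied and unit — conflict.

UNSATISFIABLE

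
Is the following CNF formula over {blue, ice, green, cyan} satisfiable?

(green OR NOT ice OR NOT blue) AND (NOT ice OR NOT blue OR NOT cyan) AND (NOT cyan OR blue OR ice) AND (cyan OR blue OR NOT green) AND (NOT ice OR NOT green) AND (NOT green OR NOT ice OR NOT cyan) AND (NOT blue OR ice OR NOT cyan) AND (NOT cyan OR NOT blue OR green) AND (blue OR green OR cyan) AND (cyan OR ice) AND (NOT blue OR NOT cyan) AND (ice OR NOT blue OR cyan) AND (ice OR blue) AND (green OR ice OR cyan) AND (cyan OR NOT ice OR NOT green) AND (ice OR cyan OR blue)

Try ice = true.
The clause (NOT green) is unit, so green = false.
The clause (NOT blue) is unit, so blue = false.
The clause (cyan) is unit, so cyan = true.
This assignment satisfies each clause.
A satisfying assignment: blue: false,  ice: true,  green: false,  cyan: true.

Yes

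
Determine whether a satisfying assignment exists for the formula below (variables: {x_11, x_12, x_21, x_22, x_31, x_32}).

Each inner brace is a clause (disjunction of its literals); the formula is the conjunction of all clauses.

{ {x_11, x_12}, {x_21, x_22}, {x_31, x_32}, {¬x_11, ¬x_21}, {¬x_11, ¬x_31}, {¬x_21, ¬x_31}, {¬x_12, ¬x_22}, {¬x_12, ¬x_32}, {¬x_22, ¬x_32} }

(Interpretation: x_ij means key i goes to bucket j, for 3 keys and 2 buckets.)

No, unsatisfiable

Suppose x_11 = True.
Unit clause (¬x_21) forces x_21 = False.
Unit clause (x_22) forces x_22 = True.
Unit clause (¬x_31) forces x_31 = False.
Unit clause (x_32) forces x_32 = True.
Now (¬x_32) is unsatisfied and unit — conflict.
Backtrack on x_11: now try x_11 = False.
Unit clause (x_12) forces x_12 = True.
Unit clause (¬x_22) forces x_22 = False.
Unit clause (x_21) forces x_21 = True.
Unit clause (¬x_31) forces x_31 = False.
Unit clause (x_32) forces x_32 = True.
Now (¬x_32) is unsatisfied and unit — conflict.
Both values of x_11 lead to a conflict.
No assignment satisfies every clause.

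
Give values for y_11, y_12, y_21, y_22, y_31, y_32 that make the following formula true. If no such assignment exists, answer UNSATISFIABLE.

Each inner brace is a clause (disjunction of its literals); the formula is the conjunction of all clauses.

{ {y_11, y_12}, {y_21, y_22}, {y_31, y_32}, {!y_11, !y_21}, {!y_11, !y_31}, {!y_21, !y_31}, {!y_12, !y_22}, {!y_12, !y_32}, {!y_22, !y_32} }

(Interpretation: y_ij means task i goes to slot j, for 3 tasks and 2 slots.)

Branch on y_11: set y_11 = true.
(!y_21) alone gives y_21 = false.
(y_22) alone gives y_22 = true.
(!y_31) alone gives y_31 = false.
(y_32) alone gives y_32 = true.
Now (!y_32) is unsatisfied and unit — conflict.
That branch fails; take y_11 = false instead.
(y_12) alone gives y_12 = true.
(!y_22) alone gives y_22 = false.
(y_21) alone gives y_21 = true.
(!y_31) alone gives y_31 = false.
(y_32) alone gives y_32 = true.
Now (!y_32) is unsatisfied and unit — conflict.
Either choice for y_11 ends in contradiction.

UNSATISFIABLE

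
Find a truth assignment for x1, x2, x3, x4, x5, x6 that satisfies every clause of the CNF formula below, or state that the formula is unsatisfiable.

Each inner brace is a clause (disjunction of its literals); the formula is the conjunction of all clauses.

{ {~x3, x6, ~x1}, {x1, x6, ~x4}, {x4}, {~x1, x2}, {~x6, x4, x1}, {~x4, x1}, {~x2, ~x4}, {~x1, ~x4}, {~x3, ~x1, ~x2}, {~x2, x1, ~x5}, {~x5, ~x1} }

UNSATISFIABLE

From the singleton clause (x4), x4 = 1.
From the singleton clause (x1), x1 = 1.
That conflicts with the unit clause (~x1).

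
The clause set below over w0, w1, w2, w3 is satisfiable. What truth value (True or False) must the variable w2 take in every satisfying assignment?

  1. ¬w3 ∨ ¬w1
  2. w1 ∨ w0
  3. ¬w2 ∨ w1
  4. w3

False

Suppose w2 = True.
The clause (w1) is unit, so w1 = True.
The clause (¬w3) is unit, so w3 = False.
Now (w3) is unsatisfied and unit — conflict.
So every satisfying assignment has w2 = False.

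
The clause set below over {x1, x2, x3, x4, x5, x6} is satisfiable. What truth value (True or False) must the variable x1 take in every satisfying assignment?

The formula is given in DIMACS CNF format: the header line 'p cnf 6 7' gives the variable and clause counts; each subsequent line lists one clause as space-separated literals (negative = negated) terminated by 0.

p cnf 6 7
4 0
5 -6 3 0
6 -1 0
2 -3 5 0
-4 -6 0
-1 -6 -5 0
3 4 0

False

Suppose x1 = True.
The clause (x4) is unit, so x4 = True.
The clause (x6) is unit, so x6 = True.
That conflicts with the unit clause (¬x6).
So every satisfying assignment has x1 = False.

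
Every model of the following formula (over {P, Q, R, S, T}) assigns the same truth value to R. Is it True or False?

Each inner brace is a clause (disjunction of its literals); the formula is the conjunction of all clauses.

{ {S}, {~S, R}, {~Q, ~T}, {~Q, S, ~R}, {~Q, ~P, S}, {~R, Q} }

Suppose R = 0.
(S) alone gives S = 1.
That conflicts with the unit clause (~S).
So every satisfying assignment has R = True.

True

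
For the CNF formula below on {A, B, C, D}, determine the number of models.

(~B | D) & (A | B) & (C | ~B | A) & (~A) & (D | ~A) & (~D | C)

There are 2^4 = 16 truth assignments over (A, B, C, D).
Check each against the 6 clauses (columns in the order A, B, C, D):
  F F F F  ✗ fails (A | B)
  F F F T  ✗ fails (A | B)
  F F T F  ✗ fails (A | B)
  F F T T  ✗ fails (A | B)
  F T F F  ✗ fails (~B | D)
  F T F T  ✗ fails (C | ~B | A)
  F T T F  ✗ fails (~B | D)
  F T T T  ✓ satisfies all
  T F F F  ✗ fails (~A)
  T F F T  ✗ fails (~A)
  T F T F  ✗ fails (~A)
  T F T T  ✗ fails (~A)
  T T F F  ✗ fails (~B | D)
  T T F T  ✗ fails (~A)
  T T T F  ✗ fails (~B | D)
  T T T T  ✗ fails (~A)
1 of the 16 rows is a model.

1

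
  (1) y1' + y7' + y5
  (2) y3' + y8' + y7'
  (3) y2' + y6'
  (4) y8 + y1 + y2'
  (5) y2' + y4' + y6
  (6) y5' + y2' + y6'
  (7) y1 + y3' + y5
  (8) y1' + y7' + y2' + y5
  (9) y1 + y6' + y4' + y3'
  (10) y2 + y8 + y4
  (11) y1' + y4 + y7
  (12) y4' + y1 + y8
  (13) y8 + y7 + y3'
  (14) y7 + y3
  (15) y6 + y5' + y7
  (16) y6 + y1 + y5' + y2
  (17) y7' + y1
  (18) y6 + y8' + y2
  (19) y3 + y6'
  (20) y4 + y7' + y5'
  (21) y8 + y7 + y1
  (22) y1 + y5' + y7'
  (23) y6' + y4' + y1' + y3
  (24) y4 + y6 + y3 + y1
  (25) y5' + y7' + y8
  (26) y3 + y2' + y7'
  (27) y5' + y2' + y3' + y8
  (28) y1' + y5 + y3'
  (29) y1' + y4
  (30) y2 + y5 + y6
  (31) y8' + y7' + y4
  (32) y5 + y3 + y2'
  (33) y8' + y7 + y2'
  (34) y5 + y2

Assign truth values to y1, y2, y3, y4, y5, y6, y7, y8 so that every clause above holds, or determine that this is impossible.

Suppose y2 = 0.
From the singleton clause (y5), y5 = 1.
Suppose y8 = 1.
From the singleton clause (y6), y6 = 1.
From the singleton clause (y3), y3 = 1.
From the singleton clause (y7'), y7 = 0.
Suppose y1 = 0.
From the singleton clause (y4'), y4 = 0.
Every clause now holds.

y1=0, y2=0, y3=1, y4=0, y5=1, y6=1, y7=0, y8=1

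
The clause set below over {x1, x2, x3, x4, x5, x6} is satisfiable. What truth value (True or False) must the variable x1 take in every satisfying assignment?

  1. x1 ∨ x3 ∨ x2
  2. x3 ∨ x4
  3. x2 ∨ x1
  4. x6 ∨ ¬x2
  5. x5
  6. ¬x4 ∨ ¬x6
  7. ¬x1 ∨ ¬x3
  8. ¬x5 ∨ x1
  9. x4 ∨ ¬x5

True

Suppose x1 = False.
(x2) alone gives x2 = True.
(x6) alone gives x6 = True.
(x5) alone gives x5 = True.
That conflicts with the unit clause (¬x5).
So every satisfying assignment has x1 = True.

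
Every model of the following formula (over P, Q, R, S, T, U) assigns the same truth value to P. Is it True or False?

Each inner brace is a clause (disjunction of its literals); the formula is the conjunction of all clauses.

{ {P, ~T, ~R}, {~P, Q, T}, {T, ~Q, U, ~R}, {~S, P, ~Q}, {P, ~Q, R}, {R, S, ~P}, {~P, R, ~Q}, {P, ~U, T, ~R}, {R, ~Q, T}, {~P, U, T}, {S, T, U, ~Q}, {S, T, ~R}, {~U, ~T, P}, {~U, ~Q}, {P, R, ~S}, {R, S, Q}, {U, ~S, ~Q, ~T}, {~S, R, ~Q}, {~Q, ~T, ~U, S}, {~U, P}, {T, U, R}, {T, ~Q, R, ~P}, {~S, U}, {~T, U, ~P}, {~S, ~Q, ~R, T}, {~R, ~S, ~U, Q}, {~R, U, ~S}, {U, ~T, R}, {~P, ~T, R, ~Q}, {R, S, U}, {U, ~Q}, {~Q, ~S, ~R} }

True

Suppose P = 0.
The clause (~U) is unit, so U = 0.
The clause (~S) is unit, so S = 0.
The clause (R) is unit, so R = 1.
The clause (~T) is unit, so T = 0.
Now (T) is unsatisfied and unit — conflict.
So every satisfying assignment has P = True.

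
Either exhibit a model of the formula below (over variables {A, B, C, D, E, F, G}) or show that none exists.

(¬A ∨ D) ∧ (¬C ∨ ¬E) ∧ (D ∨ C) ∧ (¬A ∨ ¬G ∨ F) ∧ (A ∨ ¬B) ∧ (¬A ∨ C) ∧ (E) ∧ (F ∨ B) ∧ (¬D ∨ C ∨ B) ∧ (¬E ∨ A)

(E) alone gives E = True.
(¬C) alone gives C = False.
(D) alone gives D = True.
(¬A) alone gives A = False.
Now (A) is unsatisfied and unit — conflict.

UNSATISFIABLE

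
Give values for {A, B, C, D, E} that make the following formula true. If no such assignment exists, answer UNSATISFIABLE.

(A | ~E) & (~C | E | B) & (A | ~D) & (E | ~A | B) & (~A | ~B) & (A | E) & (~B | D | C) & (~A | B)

Suppose A = 1.
Unit clause (~B) forces B = 0.
That conflicts with the unit clause (B).
Backtrack on A: now try A = 0.
Unit clause (~E) forces E = 0.
That conflicts with the unit clause (E).
Both values of A lead to a conflict.

UNSATISFIABLE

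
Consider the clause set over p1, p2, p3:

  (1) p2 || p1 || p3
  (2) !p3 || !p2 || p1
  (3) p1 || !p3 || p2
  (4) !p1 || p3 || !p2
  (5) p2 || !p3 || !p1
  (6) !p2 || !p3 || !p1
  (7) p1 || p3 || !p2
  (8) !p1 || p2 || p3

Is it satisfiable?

Case p2 = true:
Case p3 = false:
Unit clause (!p1) forces p1 = false.
Now (p1) is unsatisfied and unit — conflict.
So p3 must be the other value — set p3 = true.
Unit clause (p1) forces p1 = true.
Now (!p1) is unsatisfied and unit — conflict.
Neither p3 = true nor p3 = false works.
So p2 must be the other value — set p2 = false.
Case p1 = true:
Unit clause (!p3) forces p3 = false.
Now (p3) is unsatisfied and unit — conflict.
So p1 must be the other value — set p1 = false.
Unit clause (p3) forces p3 = true.
Now (!p3) is unsatisfied and unit — conflict.
Neither p1 = true nor p1 = false works.
Neither p2 = true nor p2 = false works.
No assignment satisfies every clause.

No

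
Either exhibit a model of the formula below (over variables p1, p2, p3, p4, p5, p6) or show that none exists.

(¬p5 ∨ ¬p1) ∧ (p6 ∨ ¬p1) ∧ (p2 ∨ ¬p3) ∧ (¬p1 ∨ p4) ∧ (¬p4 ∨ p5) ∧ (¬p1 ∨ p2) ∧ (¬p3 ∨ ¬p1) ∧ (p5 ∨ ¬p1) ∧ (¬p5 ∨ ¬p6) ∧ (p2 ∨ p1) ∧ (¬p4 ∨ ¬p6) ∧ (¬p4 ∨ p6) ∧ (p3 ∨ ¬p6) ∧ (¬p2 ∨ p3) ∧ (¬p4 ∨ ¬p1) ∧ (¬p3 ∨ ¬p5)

p1 ↦ False; p2 ↦ True; p3 ↦ True; p4 ↦ False; p5 ↦ False; p6 ↦ False

Suppose p5 = False.
From the singleton clause (¬p4), p4 = False.
From the singleton clause (¬p1), p1 = False.
From the singleton clause (p2), p2 = True.
From the singleton clause (p3), p3 = True.
All clauses hold; p6 can take either value.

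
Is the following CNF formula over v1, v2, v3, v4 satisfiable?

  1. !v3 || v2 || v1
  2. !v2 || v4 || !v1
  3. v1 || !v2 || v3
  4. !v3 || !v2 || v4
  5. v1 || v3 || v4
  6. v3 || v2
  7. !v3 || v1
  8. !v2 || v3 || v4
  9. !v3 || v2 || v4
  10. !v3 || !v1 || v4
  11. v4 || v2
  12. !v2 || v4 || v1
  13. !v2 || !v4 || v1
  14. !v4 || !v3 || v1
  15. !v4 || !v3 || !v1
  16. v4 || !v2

Branch on v3: set v3 = false.
The clause (v2) is unit, so v2 = true.
The clause (v1) is unit, so v1 = true.
The clause (v4) is unit, so v4 = true.
This assignment satisfies each clause.
A satisfying assignment: v1: true, v2: true, v3: false, v4: true.

Yes, satisfiable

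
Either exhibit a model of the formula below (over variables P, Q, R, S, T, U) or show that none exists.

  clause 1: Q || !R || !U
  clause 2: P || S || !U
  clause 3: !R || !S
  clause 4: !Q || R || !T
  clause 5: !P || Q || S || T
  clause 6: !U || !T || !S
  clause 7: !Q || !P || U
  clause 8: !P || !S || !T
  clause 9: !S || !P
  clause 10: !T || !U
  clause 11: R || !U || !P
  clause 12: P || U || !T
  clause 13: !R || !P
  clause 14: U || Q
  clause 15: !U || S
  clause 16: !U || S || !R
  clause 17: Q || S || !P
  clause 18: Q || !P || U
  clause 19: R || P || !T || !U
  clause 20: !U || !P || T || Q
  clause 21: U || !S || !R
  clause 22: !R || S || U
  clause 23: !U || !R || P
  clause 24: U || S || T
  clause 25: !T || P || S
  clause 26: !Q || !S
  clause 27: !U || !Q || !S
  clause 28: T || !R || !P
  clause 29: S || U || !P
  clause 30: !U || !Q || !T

Branch on R: set R = false.
Branch on Q: set Q = false.
Unit clause (U) forces U = true.
Unit clause (!T) forces T = false.
Unit clause (!P) forces P = false.
Unit clause (S) forces S = true.
This assignment satisfies each clause.

P: false,  Q: false,  R: false,  S: true,  T: false,  U: true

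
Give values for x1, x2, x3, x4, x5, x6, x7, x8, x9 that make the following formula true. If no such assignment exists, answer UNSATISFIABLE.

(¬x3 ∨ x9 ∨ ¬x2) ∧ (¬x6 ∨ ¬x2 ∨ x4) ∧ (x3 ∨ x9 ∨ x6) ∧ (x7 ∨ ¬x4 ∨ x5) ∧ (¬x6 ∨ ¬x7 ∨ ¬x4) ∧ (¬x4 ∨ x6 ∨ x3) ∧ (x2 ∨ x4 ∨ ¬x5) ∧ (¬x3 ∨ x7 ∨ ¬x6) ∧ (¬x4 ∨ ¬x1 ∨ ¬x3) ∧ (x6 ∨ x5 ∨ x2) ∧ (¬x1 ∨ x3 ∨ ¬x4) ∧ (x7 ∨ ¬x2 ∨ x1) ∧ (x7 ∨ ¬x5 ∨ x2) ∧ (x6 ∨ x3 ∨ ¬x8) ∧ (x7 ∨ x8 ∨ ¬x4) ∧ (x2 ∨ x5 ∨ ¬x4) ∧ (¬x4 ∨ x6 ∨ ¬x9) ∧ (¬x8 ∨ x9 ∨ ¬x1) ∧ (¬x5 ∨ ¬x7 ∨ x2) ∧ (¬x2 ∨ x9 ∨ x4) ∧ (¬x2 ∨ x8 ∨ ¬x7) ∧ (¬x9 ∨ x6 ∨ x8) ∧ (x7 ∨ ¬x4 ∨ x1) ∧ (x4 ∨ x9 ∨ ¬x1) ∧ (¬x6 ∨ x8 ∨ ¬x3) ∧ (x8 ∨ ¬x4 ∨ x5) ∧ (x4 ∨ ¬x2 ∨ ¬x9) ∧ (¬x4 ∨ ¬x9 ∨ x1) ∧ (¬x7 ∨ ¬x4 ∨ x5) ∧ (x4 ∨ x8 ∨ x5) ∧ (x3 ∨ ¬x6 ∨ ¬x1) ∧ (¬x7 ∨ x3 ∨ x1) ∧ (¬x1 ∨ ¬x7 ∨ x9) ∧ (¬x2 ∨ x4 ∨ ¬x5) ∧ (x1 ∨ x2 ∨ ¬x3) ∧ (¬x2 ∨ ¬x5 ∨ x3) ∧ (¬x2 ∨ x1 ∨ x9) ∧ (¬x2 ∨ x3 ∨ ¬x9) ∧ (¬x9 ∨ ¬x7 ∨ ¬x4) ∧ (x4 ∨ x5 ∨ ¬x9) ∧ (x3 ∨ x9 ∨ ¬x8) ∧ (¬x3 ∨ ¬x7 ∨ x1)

UNSATISFIABLE

Branch on x3: set x3 = False.
Branch on x9: set x9 = True.
From the singleton clause (¬x2), x2 = False.
Branch on x4: set x4 = False.
From the singleton clause (¬x5), x5 = False.
But (x5) is also a unit clause — contradiction.
So x4 must be the other value — set x4 = True.
From the singleton clause (x6), x6 = True.
From the singleton clause (¬x7), x7 = False.
From the singleton clause (x5), x5 = True.
But (¬x5) is also a unit clause — contradiction.
Both values of x4 lead to a conflict.
So x9 must be the other value — set x9 = False.
From the singleton clause (x6), x6 = True.
From the singleton clause (¬x1), x1 = False.
From the singleton clause (¬x7), x7 = False.
From the singleton clause (¬x2), x2 = False.
From the singleton clause (¬x5), x5 = False.
From the singleton clause (¬x4), x4 = False.
From the singleton clause (x8), x8 = True.
But (¬x8) is also a unit clause — contradiction.
Both values of x9 lead to a conflict.
So x3 must be the other value — set x3 = True.
Branch on x9: set x9 = True.
Branch on x7: set x7 = True.
From the singleton clause (¬x4), x4 = False.
From the singleton clause (¬x2), x2 = False.
From the singleton clause (¬x5), x5 = False.
But (x5) is also a unit clause — contradiction.
So x7 must be the other value — set x7 = False.
From the singleton clause (¬x6), x6 = False.
From the singleton clause (¬x4), x4 = False.
From the singleton clause (x8), x8 = True.
From the singleton clause (¬x2), x2 = False.
From the singleton clause (¬x5), x5 = False.
But (x5) is also a unit clause — contradiction.
Both values of x7 lead to a conflict.
So x9 must be the other value — set x9 = False.
From the singleton clause (¬x2), x2 = False.
From the singleton clause (x1), x1 = True.
From the singleton clause (¬x4), x4 = False.
But (x4) is also a unit clause — contradiction.
Both values of x9 lead to a conflict.
Both values of x3 lead to a conflict.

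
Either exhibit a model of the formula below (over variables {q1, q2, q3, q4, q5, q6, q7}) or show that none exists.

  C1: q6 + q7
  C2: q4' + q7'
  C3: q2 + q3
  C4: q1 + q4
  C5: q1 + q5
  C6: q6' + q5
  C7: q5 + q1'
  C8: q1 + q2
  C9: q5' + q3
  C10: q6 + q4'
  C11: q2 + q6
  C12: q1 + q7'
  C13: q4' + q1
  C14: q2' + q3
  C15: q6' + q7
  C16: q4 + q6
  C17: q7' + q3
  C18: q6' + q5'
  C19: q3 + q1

Suppose q6 = 1.
The clause (q5) is unit, so q5 = 1.
That conflicts with the unit clause (q5').
Backtrack on q6: now try q6 = 0.
The clause (q7) is unit, so q7 = 1.
The clause (q4') is unit, so q4 = 0.
That conflicts with the unit clause (q4).
Neither q6 = 1 nor q6 = 0 works.

UNSATISFIABLE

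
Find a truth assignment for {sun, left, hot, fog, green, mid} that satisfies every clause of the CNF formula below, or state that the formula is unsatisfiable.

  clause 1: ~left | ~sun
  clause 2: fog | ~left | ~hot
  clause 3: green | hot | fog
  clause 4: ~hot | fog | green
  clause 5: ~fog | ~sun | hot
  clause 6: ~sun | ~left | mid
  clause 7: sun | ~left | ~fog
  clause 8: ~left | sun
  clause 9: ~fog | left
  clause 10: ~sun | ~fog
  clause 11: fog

UNSATISFIABLE

The clause (fog) is unit, so fog = 1.
The clause (left) is unit, so left = 1.
The clause (~sun) is unit, so sun = 0.
That conflicts with the unit clause (sun).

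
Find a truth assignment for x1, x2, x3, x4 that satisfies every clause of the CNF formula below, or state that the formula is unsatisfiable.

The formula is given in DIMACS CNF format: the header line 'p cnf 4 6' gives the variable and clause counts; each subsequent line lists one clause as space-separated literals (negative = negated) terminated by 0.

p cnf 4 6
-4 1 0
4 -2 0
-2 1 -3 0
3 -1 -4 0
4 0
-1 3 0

x1: True; x2: False; x3: True; x4: True

The clause (x4) is unit, so x4 = True.
The clause (x1) is unit, so x1 = True.
The clause (x3) is unit, so x3 = True.
No clause remains; x2 is free.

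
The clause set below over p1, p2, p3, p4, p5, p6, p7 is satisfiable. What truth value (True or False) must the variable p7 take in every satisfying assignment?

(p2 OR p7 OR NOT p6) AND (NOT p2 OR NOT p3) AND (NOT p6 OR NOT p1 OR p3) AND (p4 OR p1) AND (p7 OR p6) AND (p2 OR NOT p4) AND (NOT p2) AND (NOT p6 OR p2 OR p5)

Suppose p7 = false.
Unit clause (p6) forces p6 = true.
Unit clause (p2) forces p2 = true.
That conflicts with the unit clause (NOT p2).
So every satisfying assignment has p7 = True.

True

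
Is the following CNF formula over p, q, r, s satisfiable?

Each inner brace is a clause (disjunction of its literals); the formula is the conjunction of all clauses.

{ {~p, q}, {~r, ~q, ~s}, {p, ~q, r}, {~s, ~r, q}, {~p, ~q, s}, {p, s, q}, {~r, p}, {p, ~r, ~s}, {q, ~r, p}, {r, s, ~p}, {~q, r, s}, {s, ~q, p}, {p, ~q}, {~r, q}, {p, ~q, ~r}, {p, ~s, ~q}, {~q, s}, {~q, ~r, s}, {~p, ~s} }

Case p = 0:
Unit clause (~r) forces r = 0.
Unit clause (~q) forces q = 0.
Unit clause (s) forces s = 1.
All clauses are satisfied.
A satisfying assignment: p ↦ 0,  q ↦ 0,  r ↦ 0,  s ↦ 1.

Satisfiable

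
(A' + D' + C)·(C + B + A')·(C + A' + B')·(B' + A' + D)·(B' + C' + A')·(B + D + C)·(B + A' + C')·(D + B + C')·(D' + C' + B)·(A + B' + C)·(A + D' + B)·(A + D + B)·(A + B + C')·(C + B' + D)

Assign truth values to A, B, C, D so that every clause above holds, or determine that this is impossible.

A ↦ 0,  B ↦ 1,  C ↦ 1,  D ↦ 0

Branch on A: set A = 0.
Branch on B: set B = 1.
The clause (C) is unit, so C = 1.
No clause remains; D is free.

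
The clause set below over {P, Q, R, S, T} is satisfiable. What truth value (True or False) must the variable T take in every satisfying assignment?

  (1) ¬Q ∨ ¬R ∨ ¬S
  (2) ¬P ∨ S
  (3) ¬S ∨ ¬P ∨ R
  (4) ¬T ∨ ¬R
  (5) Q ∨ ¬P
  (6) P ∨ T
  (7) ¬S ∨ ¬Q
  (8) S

Suppose T = False.
The clause (P) is unit, so P = True.
The clause (S) is unit, so S = True.
The clause (R) is unit, so R = True.
The clause (¬Q) is unit, so Q = False.
But (Q) is also a unit clause — contradiction.
So every satisfying assignment has T = True.

True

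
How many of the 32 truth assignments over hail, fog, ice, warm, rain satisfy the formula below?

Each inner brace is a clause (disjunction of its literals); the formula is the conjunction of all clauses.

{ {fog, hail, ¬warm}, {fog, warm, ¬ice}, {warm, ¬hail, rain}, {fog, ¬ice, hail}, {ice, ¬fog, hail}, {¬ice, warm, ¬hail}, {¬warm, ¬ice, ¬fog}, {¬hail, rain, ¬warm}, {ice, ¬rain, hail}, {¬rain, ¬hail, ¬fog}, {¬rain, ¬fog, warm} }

5

There are 2^5 = 32 truth assignments over (hail, fog, ice, warm, rain).
Split on warm. With warm = True, the clauses containing warm are satisfied and ¬warm drops from the rest; 2 of the 2^4 = 16 assignments to the other variables satisfy what remains.
With warm = False, by the same count on the reduced clause set, 3 assignments work.
(One model: hail=F, fog=F, ice=F, warm=F, rain=F.)
Total: 2 + 3 = 5.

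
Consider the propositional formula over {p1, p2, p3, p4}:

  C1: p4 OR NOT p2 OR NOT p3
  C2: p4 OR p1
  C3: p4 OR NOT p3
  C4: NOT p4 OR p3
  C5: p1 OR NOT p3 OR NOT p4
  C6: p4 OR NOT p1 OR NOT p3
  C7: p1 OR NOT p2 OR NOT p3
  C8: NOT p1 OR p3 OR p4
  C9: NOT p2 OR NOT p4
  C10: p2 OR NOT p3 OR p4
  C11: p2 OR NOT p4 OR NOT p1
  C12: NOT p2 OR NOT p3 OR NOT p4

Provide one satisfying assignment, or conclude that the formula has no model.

UNSATISFIABLE

Branch on p4: set p4 = true.
From the singleton clause (p3), p3 = true.
From the singleton clause (p1), p1 = true.
From the singleton clause (NOT p2), p2 = false.
But (p2) is also a unit clause — contradiction.
Undo p4 and try p4 = false.
From the singleton clause (p1), p1 = true.
From the singleton clause (NOT p3), p3 = false.
But (p3) is also a unit clause — contradiction.
Neither p4 = true nor p4 = false works.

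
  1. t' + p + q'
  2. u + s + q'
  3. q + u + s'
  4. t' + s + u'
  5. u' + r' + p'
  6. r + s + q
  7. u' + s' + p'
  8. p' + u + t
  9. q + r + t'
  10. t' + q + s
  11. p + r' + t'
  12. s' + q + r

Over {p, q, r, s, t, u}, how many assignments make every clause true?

There are 2^6 = 64 truth assignments over (p, q, r, s, t, u).
Split on p. With p = 1, the clauses containing p are satisfied and p' drops from the rest; 3 of the 2^5 = 32 assignments to the other variables satisfy what remains.
With p = 0, by the same count on the reduced clause set, 9 assignments work.
Total: 3 + 9 = 12.

12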